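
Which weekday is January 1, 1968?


Target: January 1, 1968
Anchor: Jan 1, 1968. With p = 1968 - 1 = 1967: (p + p//4 - p//100 + p//400) mod 7 = (1967 + 491 - 19 + 4) mod 7 = 2443 mod 7 = 0 -> Monday (Mon=0 ... Sun=6)
Offset from anchor: 0 days
Weekday index = (0 + 0) mod 7 = 0

Monday


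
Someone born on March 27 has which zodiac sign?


Date: March 27
Conventional tropical zodiac dates: Aries from March 21 onward; Taurus starts April 20
March 27 falls within the Aries range

Aries


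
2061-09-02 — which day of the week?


Date: September 2, 2061
Anchor: Jan 1, 2061. With p = 2061 - 1 = 2060: (p + p//4 - p//100 + p//400) mod 7 = (2060 + 515 - 20 + 5) mod 7 = 2560 mod 7 = 5 -> Saturday (Mon=0 ... Sun=6)
Days before September (Jan-Aug): 243; offset = 243 + 2 - 1 = 244
Weekday index = (5 + 244) mod 7 = 4

Day of the week: Friday


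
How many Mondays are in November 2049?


November 2049 has 30 days
Anchor: Jan 1, 2049. With p = 2049 - 1 = 2048: (p + p//4 - p//100 + p//400) mod 7 = (2048 + 512 - 20 + 5) mod 7 = 2545 mod 7 = 4 -> Friday (Mon=0 ... Sun=6)
Days before November (Jan-Oct): 304; November 1 index = (4 + 304) mod 7 = 0 -> Monday
First Monday is November 1
Mondays: 1, 8, 15, 22, 29

5 Mondays


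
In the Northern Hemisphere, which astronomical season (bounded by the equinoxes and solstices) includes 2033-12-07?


Date: December 7
Astronomical Autumn (approx.; exact equinox/solstice day varies by year): September 22 to December 20
December 7 falls within the Autumn window

Autumn


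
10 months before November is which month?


November is month 11
11 - 10 = 1

January


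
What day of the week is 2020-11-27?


Date: November 27, 2020
Anchor: Jan 1, 2020. With p = 2020 - 1 = 2019: (p + p//4 - p//100 + p//400) mod 7 = (2019 + 504 - 20 + 5) mod 7 = 2508 mod 7 = 2 -> Wednesday (Mon=0 ... Sun=6)
Days before November (Jan-Oct): 305; offset = 305 + 27 - 1 = 331
Weekday index = (2 + 331) mod 7 = 4

Day of the week: Friday


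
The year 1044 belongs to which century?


Century = (year - 1) // 100 + 1
= (1044 - 1) // 100 + 1
= 1043 // 100 + 1
= 10 + 1

11th century


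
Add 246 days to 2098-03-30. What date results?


Start: 2098-03-30, add 246 days
March 2098 has 31 days: 31 - 30 = 1 day to March 31 -> 245 left
April 2098 has 30 days -> 215 left
May 2098 has 31 days -> 184 left
June 2098 has 30 days -> 154 left
July 2098 has 31 days -> 123 left
August 2098 has 31 days -> 92 left
September 2098 has 30 days -> 62 left
October 2098 has 31 days -> 31 left
November 2098 has 30 days -> 1 left
December 2098: 1 <= 31 -> lands on December 1

Result: 2098-12-01


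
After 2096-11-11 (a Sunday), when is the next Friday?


Current: Sunday
Target: Friday
Days ahead: 5

Next Friday: 2096-11-16


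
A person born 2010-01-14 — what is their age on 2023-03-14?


Birth: 2010-01-14
Reference: 2023-03-14
Year difference: 2023 - 2010 = 13

13 years old


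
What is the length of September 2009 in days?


September 2009

30 days


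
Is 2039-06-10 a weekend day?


Anchor: Jan 1, 2039. With p = 2039 - 1 = 2038: (p + p//4 - p//100 + p//400) mod 7 = (2038 + 509 - 20 + 5) mod 7 = 2532 mod 7 = 5 -> Saturday (Mon=0 ... Sun=6)
Day of year: 161; offset = 160
Weekday index = (5 + 160) mod 7 = 4 -> Friday
Weekend days: Saturday, Sunday

No


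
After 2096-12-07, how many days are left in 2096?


Day of year: 342 of 366
Remaining = 366 - 342

24 days


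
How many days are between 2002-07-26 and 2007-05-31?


From 2002-07-26 to 2007-05-31
2002-07-26: days before July = 31 + 28 + 31 + 30 + 31 + 30 = 181 (2002 is not a leap year); day of year = 181 + 26 = 207
2007-05-31: days before May = 31 + 28 + 31 + 30 = 120 (2007 is not a leap year); day of year = 120 + 31 = 151
Rest of 2002: 365 - 207 = 158
Full years 2003 (365), 2004 (366), 2005 (365), 2006 (365): 1461
Total = 158 + 1461 + 151 = 1770

1770 days


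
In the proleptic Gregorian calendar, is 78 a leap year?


Gregorian leap year rule: divisible by 4, but not by 100, unless also by 400.
78 is not divisible by 4 -> not a leap year

No


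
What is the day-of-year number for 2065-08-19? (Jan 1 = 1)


Date: August 19, 2065
Days in months 1 through 7: 212
Plus 19 days in August

Day of year: 231


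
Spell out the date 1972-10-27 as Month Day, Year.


ISO 1972-10-27 parses as year=1972, month=10, day=27
Month 10 -> October

October 27, 1972


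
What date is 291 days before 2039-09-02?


Start: 2039-09-02, subtract 291 days
Back 2 days from September 2 reaches August 31, 2039 -> 289 left
August 2039 has 31 days -> back to July 31, 2039 -> 258 left
July 2039 has 31 days -> back to June 30, 2039 -> 227 left
June 2039 has 30 days -> back to May 31, 2039 -> 197 left
May 2039 has 31 days -> back to April 30, 2039 -> 166 left
April 2039 has 30 days -> back to March 31, 2039 -> 136 left
March 2039 has 31 days -> back to February 28, 2039 -> 105 left
February 2039 has 28 days -> back to January 31, 2039 -> 77 left
January 2039 has 31 days -> back to December 31, 2038 -> 46 left
December 2038 has 31 days -> back to November 30, 2038 -> 15 left
November 2038: 30 - 15 = 15 -> lands on November 15

Result: 2038-11-15


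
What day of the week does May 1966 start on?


Target: May 1, 1966
Anchor: Jan 1, 1966. With p = 1966 - 1 = 1965: (p + p//4 - p//100 + p//400) mod 7 = (1965 + 491 - 19 + 4) mod 7 = 2441 mod 7 = 5 -> Saturday (Mon=0 ... Sun=6)
Days before May (Jan-Apr): 120 days
Weekday index = (5 + 120) mod 7 = 6

Sunday


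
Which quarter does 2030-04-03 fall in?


Month: April (month 4)
Q1: Jan-Mar, Q2: Apr-Jun, Q3: Jul-Sep, Q4: Oct-Dec

Q2


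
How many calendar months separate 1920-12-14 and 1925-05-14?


From December 1920 to May 1925
5 years * 12 = 60 months, minus 7 months = 53

53 months


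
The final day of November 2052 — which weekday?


November 2052 has 30 days
Anchor: Jan 1, 2052. With p = 2052 - 1 = 2051: (p + p//4 - p//100 + p//400) mod 7 = (2051 + 512 - 20 + 5) mod 7 = 2548 mod 7 = 0 -> Monday (Mon=0 ... Sun=6)
Days before November (Jan-Oct): 305; November 1 index = (0 + 305) mod 7 = 4 -> Friday
Last day offset: 30 - 1 = 29 days
Weekday index = (4 + 29) mod 7 = 5

Saturday, November 30


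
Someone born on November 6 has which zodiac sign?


Date: November 6
Conventional tropical zodiac dates: Scorpio from October 23 onward; Sagittarius starts November 22
November 6 falls within the Scorpio range

Scorpio


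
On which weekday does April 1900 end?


April 1900 has 30 days
Anchor: Jan 1, 1900. With p = 1900 - 1 = 1899: (p + p//4 - p//100 + p//400) mod 7 = (1899 + 474 - 18 + 4) mod 7 = 2359 mod 7 = 0 -> Monday (Mon=0 ... Sun=6)
Days before April (Jan-Mar): 90; April 1 index = (0 + 90) mod 7 = 6 -> Sunday
Last day offset: 30 - 1 = 29 days
Weekday index = (6 + 29) mod 7 = 0

Monday, April 30


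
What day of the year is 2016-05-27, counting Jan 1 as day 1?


Date: May 27, 2016
Days in months 1 through 4: 121
Plus 27 days in May

Day of year: 148


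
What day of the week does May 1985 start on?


Target: May 1, 1985
Anchor: Jan 1, 1985. With p = 1985 - 1 = 1984: (p + p//4 - p//100 + p//400) mod 7 = (1984 + 496 - 19 + 4) mod 7 = 2465 mod 7 = 1 -> Tuesday (Mon=0 ... Sun=6)
Days before May (Jan-Apr): 120 days
Weekday index = (1 + 120) mod 7 = 2

Wednesday


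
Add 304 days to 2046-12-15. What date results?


Start: 2046-12-15, add 304 days
December 2046 has 31 days: 31 - 15 = 16 days to December 31 -> 288 left
January 2047 has 31 days -> 257 left
February 2047 has 28 days -> 229 left
March 2047 has 31 days -> 198 left
April 2047 has 30 days -> 168 left
May 2047 has 31 days -> 137 left
June 2047 has 30 days -> 107 left
July 2047 has 31 days -> 76 left
August 2047 has 31 days -> 45 left
September 2047 has 30 days -> 15 left
October 2047: 15 <= 31 -> lands on October 15

Result: 2047-10-15


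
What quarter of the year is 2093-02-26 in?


Month: February (month 2)
Q1: Jan-Mar, Q2: Apr-Jun, Q3: Jul-Sep, Q4: Oct-Dec

Q1


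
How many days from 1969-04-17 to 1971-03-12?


From 1969-04-17 to 1971-03-12
1969-04-17: days before April = 31 + 28 + 31 = 90 (1969 is not a leap year); day of year = 90 + 17 = 107
1971-03-12: days before March = 31 + 28 = 59 (1971 is not a leap year); day of year = 59 + 12 = 71
Rest of 1969: 365 - 107 = 258
Full years 1970 (365): 365
Total = 258 + 365 + 71 = 694

694 days


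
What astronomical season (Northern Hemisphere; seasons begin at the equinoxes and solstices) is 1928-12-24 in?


Date: December 24
Astronomical Winter (approx.; exact equinox/solstice day varies by year): December 21 to March 19
December 24 falls within the Winter window

Winter


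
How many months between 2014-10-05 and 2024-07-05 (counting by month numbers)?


From October 2014 to July 2024
10 years * 12 = 120 months, minus 3 months = 117

117 months


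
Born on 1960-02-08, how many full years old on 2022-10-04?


Birth: 1960-02-08
Reference: 2022-10-04
Year difference: 2022 - 1960 = 62

62 years old


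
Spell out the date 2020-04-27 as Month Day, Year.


ISO 2020-04-27 parses as year=2020, month=04, day=27
Month 4 -> April

April 27, 2020


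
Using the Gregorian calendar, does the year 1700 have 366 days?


Gregorian leap year rule: divisible by 4, but not by 100, unless also by 400.
1700 is divisible by 100 but not 400 -> not a leap year

No


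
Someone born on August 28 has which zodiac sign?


Date: August 28
Conventional tropical zodiac dates: Virgo from August 23 onward; Libra starts September 23
August 28 falls within the Virgo range

Virgo


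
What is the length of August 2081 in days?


August 2081

31 days


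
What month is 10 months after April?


April is month 4
4 + 10 = 14; wrap: 14 - 12 = 2

February


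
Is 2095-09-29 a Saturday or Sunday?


Anchor: Jan 1, 2095. With p = 2095 - 1 = 2094: (p + p//4 - p//100 + p//400) mod 7 = (2094 + 523 - 20 + 5) mod 7 = 2602 mod 7 = 5 -> Saturday (Mon=0 ... Sun=6)
Day of year: 272; offset = 271
Weekday index = (5 + 271) mod 7 = 3 -> Thursday
Weekend days: Saturday, Sunday

No


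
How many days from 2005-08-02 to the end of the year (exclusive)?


Day of year: 214 of 365
Remaining = 365 - 214

151 days


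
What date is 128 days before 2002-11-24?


Start: 2002-11-24, subtract 128 days
Back 24 days from November 24 reaches October 31, 2002 -> 104 left
October 2002 has 31 days -> back to September 30, 2002 -> 73 left
September 2002 has 30 days -> back to August 31, 2002 -> 43 left
August 2002 has 31 days -> back to July 31, 2002 -> 12 left
July 2002: 31 - 12 = 19 -> lands on July 19

Result: 2002-07-19


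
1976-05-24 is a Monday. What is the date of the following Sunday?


Current: Monday
Target: Sunday
Days ahead: 6

Next Sunday: 1976-05-30


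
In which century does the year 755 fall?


Century = (year - 1) // 100 + 1
= (755 - 1) // 100 + 1
= 754 // 100 + 1
= 7 + 1

8th century


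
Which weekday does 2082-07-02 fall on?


Date: July 2, 2082
Anchor: Jan 1, 2082. With p = 2082 - 1 = 2081: (p + p//4 - p//100 + p//400) mod 7 = (2081 + 520 - 20 + 5) mod 7 = 2586 mod 7 = 3 -> Thursday (Mon=0 ... Sun=6)
Days before July (Jan-Jun): 181; offset = 181 + 2 - 1 = 182
Weekday index = (3 + 182) mod 7 = 3

Day of the week: Thursday


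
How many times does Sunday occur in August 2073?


August 2073 has 31 days
Anchor: Jan 1, 2073. With p = 2073 - 1 = 2072: (p + p//4 - p//100 + p//400) mod 7 = (2072 + 518 - 20 + 5) mod 7 = 2575 mod 7 = 6 -> Sunday (Mon=0 ... Sun=6)
Days before August (Jan-Jul): 212; August 1 index = (6 + 212) mod 7 = 1 -> Tuesday
First Sunday is August 6
Sundays: 6, 13, 20, 27

4 Sundays


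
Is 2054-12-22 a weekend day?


Anchor: Jan 1, 2054. With p = 2054 - 1 = 2053: (p + p//4 - p//100 + p//400) mod 7 = (2053 + 513 - 20 + 5) mod 7 = 2551 mod 7 = 3 -> Thursday (Mon=0 ... Sun=6)
Day of year: 356; offset = 355
Weekday index = (3 + 355) mod 7 = 1 -> Tuesday
Weekend days: Saturday, Sunday

No


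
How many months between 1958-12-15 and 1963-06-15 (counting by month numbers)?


From December 1958 to June 1963
5 years * 12 = 60 months, minus 6 months = 54

54 months


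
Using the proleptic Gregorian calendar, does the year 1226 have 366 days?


Gregorian leap year rule: divisible by 4, but not by 100, unless also by 400.
1226 is not divisible by 4 -> not a leap year

No


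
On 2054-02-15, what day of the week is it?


Date: February 15, 2054
Anchor: Jan 1, 2054. With p = 2054 - 1 = 2053: (p + p//4 - p//100 + p//400) mod 7 = (2053 + 513 - 20 + 5) mod 7 = 2551 mod 7 = 3 -> Thursday (Mon=0 ... Sun=6)
Days before February (Jan): 31; offset = 31 + 15 - 1 = 45
Weekday index = (3 + 45) mod 7 = 6

Day of the week: Sunday


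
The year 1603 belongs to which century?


Century = (year - 1) // 100 + 1
= (1603 - 1) // 100 + 1
= 1602 // 100 + 1
= 16 + 1

17th century


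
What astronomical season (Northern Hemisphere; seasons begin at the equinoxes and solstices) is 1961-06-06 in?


Date: June 6
Astronomical Spring (approx.; exact equinox/solstice day varies by year): March 20 to June 20
June 6 falls within the Spring window

Spring


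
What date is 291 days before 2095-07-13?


Start: 2095-07-13, subtract 291 days
Back 13 days from July 13 reaches June 30, 2095 -> 278 left
June 2095 has 30 days -> back to May 31, 2095 -> 248 left
May 2095 has 31 days -> back to April 30, 2095 -> 217 left
April 2095 has 30 days -> back to March 31, 2095 -> 187 left
March 2095 has 31 days -> back to February 28, 2095 -> 156 left
February 2095 has 28 days -> back to January 31, 2095 -> 128 left
January 2095 has 31 days -> back to December 31, 2094 -> 97 left
December 2094 has 31 days -> back to November 30, 2094 -> 66 left
November 2094 has 30 days -> back to October 31, 2094 -> 36 left
October 2094 has 31 days -> back to September 30, 2094 -> 5 left
September 2094: 30 - 5 = 25 -> lands on September 25

Result: 2094-09-25


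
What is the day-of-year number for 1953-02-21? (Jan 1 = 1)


Date: February 21, 1953
Days in months 1 through 1: 31
Plus 21 days in February

Day of year: 52


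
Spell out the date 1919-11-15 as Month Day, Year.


ISO 1919-11-15 parses as year=1919, month=11, day=15
Month 11 -> November

November 15, 1919


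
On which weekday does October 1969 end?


October 1969 has 31 days
Anchor: Jan 1, 1969. With p = 1969 - 1 = 1968: (p + p//4 - p//100 + p//400) mod 7 = (1968 + 492 - 19 + 4) mod 7 = 2445 mod 7 = 2 -> Wednesday (Mon=0 ... Sun=6)
Days before October (Jan-Sep): 273; October 1 index = (2 + 273) mod 7 = 2 -> Wednesday
Last day offset: 31 - 1 = 30 days
Weekday index = (2 + 30) mod 7 = 4

Friday, October 31


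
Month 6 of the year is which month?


Month 6 of 12

June


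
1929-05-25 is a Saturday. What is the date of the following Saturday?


Current: Saturday
Target: Saturday
Days ahead: 7

Next Saturday: 1929-06-01


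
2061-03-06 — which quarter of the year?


Month: March (month 3)
Q1: Jan-Mar, Q2: Apr-Jun, Q3: Jul-Sep, Q4: Oct-Dec

Q1


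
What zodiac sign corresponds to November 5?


Date: November 5
Conventional tropical zodiac dates: Scorpio from October 23 onward; Sagittarius starts November 22
November 5 falls within the Scorpio range

Scorpio


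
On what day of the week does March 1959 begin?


Target: March 1, 1959
Anchor: Jan 1, 1959. With p = 1959 - 1 = 1958: (p + p//4 - p//100 + p//400) mod 7 = (1958 + 489 - 19 + 4) mod 7 = 2432 mod 7 = 3 -> Thursday (Mon=0 ... Sun=6)
Days before March (Jan-Feb): 59 days
Weekday index = (3 + 59) mod 7 = 6

Sunday


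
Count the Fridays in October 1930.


October 1930 has 31 days
Anchor: Jan 1, 1930. With p = 1930 - 1 = 1929: (p + p//4 - p//100 + p//400) mod 7 = (1929 + 482 - 19 + 4) mod 7 = 2396 mod 7 = 2 -> Wednesday (Mon=0 ... Sun=6)
Days before October (Jan-Sep): 273; October 1 index = (2 + 273) mod 7 = 2 -> Wednesday
First Friday is October 3
Fridays: 3, 10, 17, 24, 31

5 Fridays


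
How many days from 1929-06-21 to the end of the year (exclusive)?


Day of year: 172 of 365
Remaining = 365 - 172

193 days


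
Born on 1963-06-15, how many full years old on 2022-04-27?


Birth: 1963-06-15
Reference: 2022-04-27
Year difference: 2022 - 1963 = 59
Birthday not yet reached in 2022, subtract 1

58 years old


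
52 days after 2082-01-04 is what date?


Start: 2082-01-04, add 52 days
January 2082 has 31 days: 31 - 4 = 27 days to January 31 -> 25 left
February 2082: 25 <= 28 -> lands on February 25

Result: 2082-02-25


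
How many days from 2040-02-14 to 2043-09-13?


From 2040-02-14 to 2043-09-13
2040-02-14: days before February = 31; day of year = 31 + 14 = 45
2043-09-13: days before September = 31 + 28 + 31 + 30 + 31 + 30 + 31 + 31 = 243 (2043 is not a leap year); day of year = 243 + 13 = 256
Rest of 2040: 366 - 45 = 321
Full years 2041 (365), 2042 (365): 730
Total = 321 + 730 + 256 = 1307

1307 days


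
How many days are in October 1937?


October 1937

31 days


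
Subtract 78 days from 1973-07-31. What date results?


Start: 1973-07-31, subtract 78 days
Back 31 days from July 31 reaches June 30, 1973 -> 47 left
June 1973 has 30 days -> back to May 31, 1973 -> 17 left
May 1973: 31 - 17 = 14 -> lands on May 14

Result: 1973-05-14


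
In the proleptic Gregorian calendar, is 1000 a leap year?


Gregorian leap year rule: divisible by 4, but not by 100, unless also by 400.
1000 is divisible by 100 but not 400 -> not a leap year

No


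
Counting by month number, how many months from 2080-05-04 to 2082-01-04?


From May 2080 to January 2082
2 years * 12 = 24 months, minus 4 months = 20

20 months


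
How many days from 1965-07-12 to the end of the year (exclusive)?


Day of year: 193 of 365
Remaining = 365 - 193

172 days


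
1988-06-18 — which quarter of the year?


Month: June (month 6)
Q1: Jan-Mar, Q2: Apr-Jun, Q3: Jul-Sep, Q4: Oct-Dec

Q2


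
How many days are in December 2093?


December 2093

31 days


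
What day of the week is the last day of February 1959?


February 1959 has 28 days
Anchor: Jan 1, 1959. With p = 1959 - 1 = 1958: (p + p//4 - p//100 + p//400) mod 7 = (1958 + 489 - 19 + 4) mod 7 = 2432 mod 7 = 3 -> Thursday (Mon=0 ... Sun=6)
Days before February (Jan): 31; February 1 index = (3 + 31) mod 7 = 6 -> Sunday
Last day offset: 28 - 1 = 27 days
Weekday index = (6 + 27) mod 7 = 5

Saturday, February 28


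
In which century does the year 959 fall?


Century = (year - 1) // 100 + 1
= (959 - 1) // 100 + 1
= 958 // 100 + 1
= 9 + 1

10th century


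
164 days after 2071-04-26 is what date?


Start: 2071-04-26, add 164 days
April 2071 has 30 days: 30 - 26 = 4 days to April 30 -> 160 left
May 2071 has 31 days -> 129 left
June 2071 has 30 days -> 99 left
July 2071 has 31 days -> 68 left
August 2071 has 31 days -> 37 left
September 2071 has 30 days -> 7 left
October 2071: 7 <= 31 -> lands on October 7

Result: 2071-10-07


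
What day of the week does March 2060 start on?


Target: March 1, 2060
Anchor: Jan 1, 2060. With p = 2060 - 1 = 2059: (p + p//4 - p//100 + p//400) mod 7 = (2059 + 514 - 20 + 5) mod 7 = 2558 mod 7 = 3 -> Thursday (Mon=0 ... Sun=6)
Days before March (Jan-Feb): 60 days
Weekday index = (3 + 60) mod 7 = 0

Monday


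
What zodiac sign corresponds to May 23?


Date: May 23
Conventional tropical zodiac dates: Gemini from May 21 onward; Cancer starts June 21
May 23 falls within the Gemini range

Gemini


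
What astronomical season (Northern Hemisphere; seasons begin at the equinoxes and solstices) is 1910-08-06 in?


Date: August 6
Astronomical Summer (approx.; exact equinox/solstice day varies by year): June 21 to September 21
August 6 falls within the Summer window

Summer


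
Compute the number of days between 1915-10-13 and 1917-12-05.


From 1915-10-13 to 1917-12-05
1915-10-13: days before October = 31 + 28 + 31 + 30 + 31 + 30 + 31 + 31 + 30 = 273 (1915 is not a leap year); day of year = 273 + 13 = 286
1917-12-05: days before December = 31 + 28 + 31 + 30 + 31 + 30 + 31 + 31 + 30 + 31 + 30 = 334 (1917 is not a leap year); day of year = 334 + 5 = 339
Rest of 1915: 365 - 286 = 79
Full years 1916 (366): 366
Total = 79 + 366 + 339 = 784

784 days


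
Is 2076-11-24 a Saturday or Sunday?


Anchor: Jan 1, 2076. With p = 2076 - 1 = 2075: (p + p//4 - p//100 + p//400) mod 7 = (2075 + 518 - 20 + 5) mod 7 = 2578 mod 7 = 2 -> Wednesday (Mon=0 ... Sun=6)
Day of year: 329; offset = 328
Weekday index = (2 + 328) mod 7 = 1 -> Tuesday
Weekend days: Saturday, Sunday

No


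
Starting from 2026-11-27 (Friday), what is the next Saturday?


Current: Friday
Target: Saturday
Days ahead: 1

Next Saturday: 2026-11-28


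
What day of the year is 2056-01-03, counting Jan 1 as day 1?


Date: January 3, 2056
No months before January
Plus 3 days in January

Day of year: 3


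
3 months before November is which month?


November is month 11
11 - 3 = 8

August


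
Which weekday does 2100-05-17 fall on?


Date: May 17, 2100
Anchor: Jan 1, 2100. With p = 2100 - 1 = 2099: (p + p//4 - p//100 + p//400) mod 7 = (2099 + 524 - 20 + 5) mod 7 = 2608 mod 7 = 4 -> Friday (Mon=0 ... Sun=6)
Days before May (Jan-Apr): 120; offset = 120 + 17 - 1 = 136
Weekday index = (4 + 136) mod 7 = 0

Day of the week: Monday


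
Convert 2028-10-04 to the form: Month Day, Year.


ISO 2028-10-04 parses as year=2028, month=10, day=04
Month 10 -> October

October 4, 2028


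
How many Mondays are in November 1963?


November 1963 has 30 days
Anchor: Jan 1, 1963. With p = 1963 - 1 = 1962: (p + p//4 - p//100 + p//400) mod 7 = (1962 + 490 - 19 + 4) mod 7 = 2437 mod 7 = 1 -> Tuesday (Mon=0 ... Sun=6)
Days before November (Jan-Oct): 304; November 1 index = (1 + 304) mod 7 = 4 -> Friday
First Monday is November 4
Mondays: 4, 11, 18, 25

4 Mondays


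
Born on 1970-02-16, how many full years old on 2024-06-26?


Birth: 1970-02-16
Reference: 2024-06-26
Year difference: 2024 - 1970 = 54

54 years old


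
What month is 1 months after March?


March is month 3
3 + 1 = 4

April


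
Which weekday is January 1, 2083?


Target: January 1, 2083
Anchor: Jan 1, 2083. With p = 2083 - 1 = 2082: (p + p//4 - p//100 + p//400) mod 7 = (2082 + 520 - 20 + 5) mod 7 = 2587 mod 7 = 4 -> Friday (Mon=0 ... Sun=6)
Offset from anchor: 0 days
Weekday index = (4 + 0) mod 7 = 4

Friday


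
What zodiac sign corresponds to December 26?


Date: December 26
Conventional tropical zodiac dates: Capricorn from December 22 onward; Aquarius starts January 20
December 26 falls within the Capricorn range

Capricorn


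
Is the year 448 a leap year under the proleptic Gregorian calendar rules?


Gregorian leap year rule: divisible by 4, but not by 100, unless also by 400.
448 is divisible by 4 but not 100 -> leap year

Yes


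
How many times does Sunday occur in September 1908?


September 1908 has 30 days
Anchor: Jan 1, 1908. With p = 1908 - 1 = 1907: (p + p//4 - p//100 + p//400) mod 7 = (1907 + 476 - 19 + 4) mod 7 = 2368 mod 7 = 2 -> Wednesday (Mon=0 ... Sun=6)
Days before September (Jan-Aug): 244; September 1 index = (2 + 244) mod 7 = 1 -> Tuesday
First Sunday is September 6
Sundays: 6, 13, 20, 27

4 Sundays


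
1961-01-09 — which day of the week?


Date: January 9, 1961
Anchor: Jan 1, 1961. With p = 1961 - 1 = 1960: (p + p//4 - p//100 + p//400) mod 7 = (1960 + 490 - 19 + 4) mod 7 = 2435 mod 7 = 6 -> Sunday (Mon=0 ... Sun=6)
Days into year = 9 - 1 = 8
Weekday index = (6 + 8) mod 7 = 0

Day of the week: Monday


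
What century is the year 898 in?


Century = (year - 1) // 100 + 1
= (898 - 1) // 100 + 1
= 897 // 100 + 1
= 8 + 1

9th century


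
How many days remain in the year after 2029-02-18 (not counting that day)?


Day of year: 49 of 365
Remaining = 365 - 49

316 days


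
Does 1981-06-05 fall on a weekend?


Anchor: Jan 1, 1981. With p = 1981 - 1 = 1980: (p + p//4 - p//100 + p//400) mod 7 = (1980 + 495 - 19 + 4) mod 7 = 2460 mod 7 = 3 -> Thursday (Mon=0 ... Sun=6)
Day of year: 156; offset = 155
Weekday index = (3 + 155) mod 7 = 4 -> Friday
Weekend days: Saturday, Sunday

No


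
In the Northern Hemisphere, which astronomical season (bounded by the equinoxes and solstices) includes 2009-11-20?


Date: November 20
Astronomical Autumn (approx.; exact equinox/solstice day varies by year): September 22 to December 20
November 20 falls within the Autumn window

Autumn


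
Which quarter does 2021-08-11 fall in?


Month: August (month 8)
Q1: Jan-Mar, Q2: Apr-Jun, Q3: Jul-Sep, Q4: Oct-Dec

Q3


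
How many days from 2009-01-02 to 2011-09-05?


From 2009-01-02 to 2011-09-05
2009-01-02: day of year = 2
2011-09-05: days before September = 31 + 28 + 31 + 30 + 31 + 30 + 31 + 31 = 243 (2011 is not a leap year); day of year = 243 + 5 = 248
Rest of 2009: 365 - 2 = 363
Full years 2010 (365): 365
Total = 363 + 365 + 248 = 976

976 days


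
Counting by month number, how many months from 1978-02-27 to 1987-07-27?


From February 1978 to July 1987
9 years * 12 = 108 months, plus 5 months = 113

113 months


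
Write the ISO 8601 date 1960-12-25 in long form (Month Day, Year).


ISO 1960-12-25 parses as year=1960, month=12, day=25
Month 12 -> December

December 25, 1960


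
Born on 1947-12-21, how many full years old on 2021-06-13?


Birth: 1947-12-21
Reference: 2021-06-13
Year difference: 2021 - 1947 = 74
Birthday not yet reached in 2021, subtract 1

73 years old


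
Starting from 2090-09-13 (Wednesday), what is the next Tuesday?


Current: Wednesday
Target: Tuesday
Days ahead: 6

Next Tuesday: 2090-09-19


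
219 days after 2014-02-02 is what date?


Start: 2014-02-02, add 219 days
February 2014 has 28 days: 28 - 2 = 26 days to February 28 -> 193 left
March 2014 has 31 days -> 162 left
April 2014 has 30 days -> 132 left
May 2014 has 31 days -> 101 left
June 2014 has 30 days -> 71 left
July 2014 has 31 days -> 40 left
August 2014 has 31 days -> 9 left
September 2014: 9 <= 30 -> lands on September 9

Result: 2014-09-09


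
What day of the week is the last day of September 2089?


September 2089 has 30 days
Anchor: Jan 1, 2089. With p = 2089 - 1 = 2088: (p + p//4 - p//100 + p//400) mod 7 = (2088 + 522 - 20 + 5) mod 7 = 2595 mod 7 = 5 -> Saturday (Mon=0 ... Sun=6)
Days before September (Jan-Aug): 243; September 1 index = (5 + 243) mod 7 = 3 -> Thursday
Last day offset: 30 - 1 = 29 days
Weekday index = (3 + 29) mod 7 = 4

Friday, September 30


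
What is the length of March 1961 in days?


March 1961

31 days


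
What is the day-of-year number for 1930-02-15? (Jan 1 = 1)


Date: February 15, 1930
Days in months 1 through 1: 31
Plus 15 days in February

Day of year: 46


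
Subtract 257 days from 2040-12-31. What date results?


Start: 2040-12-31, subtract 257 days
Back 31 days from December 31 reaches November 30, 2040 -> 226 left
November 2040 has 30 days -> back to October 31, 2040 -> 196 left
October 2040 has 31 days -> back to September 30, 2040 -> 165 left
September 2040 has 30 days -> back to August 31, 2040 -> 135 left
August 2040 has 31 days -> back to July 31, 2040 -> 104 left
July 2040 has 31 days -> back to June 30, 2040 -> 73 left
June 2040 has 30 days -> back to May 31, 2040 -> 43 left
May 2040 has 31 days -> back to April 30, 2040 -> 12 left
April 2040: 30 - 12 = 18 -> lands on April 18

Result: 2040-04-18


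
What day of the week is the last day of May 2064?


May 2064 has 31 days
Anchor: Jan 1, 2064. With p = 2064 - 1 = 2063: (p + p//4 - p//100 + p//400) mod 7 = (2063 + 515 - 20 + 5) mod 7 = 2563 mod 7 = 1 -> Tuesday (Mon=0 ... Sun=6)
Days before May (Jan-Apr): 121; May 1 index = (1 + 121) mod 7 = 3 -> Thursday
Last day offset: 31 - 1 = 30 days
Weekday index = (3 + 30) mod 7 = 5

Saturday, May 31


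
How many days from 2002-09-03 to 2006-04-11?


From 2002-09-03 to 2006-04-11
2002-09-03: days before September = 31 + 28 + 31 + 30 + 31 + 30 + 31 + 31 = 243 (2002 is not a leap year); day of year = 243 + 3 = 246
2006-04-11: days before April = 31 + 28 + 31 = 90 (2006 is not a leap year); day of year = 90 + 11 = 101
Rest of 2002: 365 - 246 = 119
Full years 2003 (365), 2004 (366), 2005 (365): 1096
Total = 119 + 1096 + 101 = 1316

1316 days


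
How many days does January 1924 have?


January 1924

31 days


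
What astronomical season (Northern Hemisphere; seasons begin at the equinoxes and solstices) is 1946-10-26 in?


Date: October 26
Astronomical Autumn (approx.; exact equinox/solstice day varies by year): September 22 to December 20
October 26 falls within the Autumn window

Autumn


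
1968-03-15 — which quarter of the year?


Month: March (month 3)
Q1: Jan-Mar, Q2: Apr-Jun, Q3: Jul-Sep, Q4: Oct-Dec

Q1


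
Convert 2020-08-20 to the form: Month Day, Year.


ISO 2020-08-20 parses as year=2020, month=08, day=20
Month 8 -> August

August 20, 2020


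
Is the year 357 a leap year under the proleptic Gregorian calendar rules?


Gregorian leap year rule: divisible by 4, but not by 100, unless also by 400.
357 is not divisible by 4 -> not a leap year

No


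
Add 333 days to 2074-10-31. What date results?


Start: 2074-10-31, add 333 days
October 31 is the last day of October 2074 -> 333 left
November 2074 has 30 days -> 303 left
December 2074 has 31 days -> 272 left
January 2075 has 31 days -> 241 left
February 2075 has 28 days -> 213 left
March 2075 has 31 days -> 182 left
April 2075 has 30 days -> 152 left
May 2075 has 31 days -> 121 left
June 2075 has 30 days -> 91 left
July 2075 has 31 days -> 60 left
August 2075 has 31 days -> 29 left
September 2075: 29 <= 30 -> lands on September 29

Result: 2075-09-29


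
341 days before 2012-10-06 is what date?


Start: 2012-10-06, subtract 341 days
Back 6 days from October 6 reaches September 30, 2012 -> 335 left
September 2012 has 30 days -> back to August 31, 2012 -> 305 left
August 2012 has 31 days -> back to July 31, 2012 -> 274 left
July 2012 has 31 days -> back to June 30, 2012 -> 243 left
June 2012 has 30 days -> back to May 31, 2012 -> 213 left
May 2012 has 31 days -> back to April 30, 2012 -> 182 left
April 2012 has 30 days -> back to March 31, 2012 -> 152 left
March 2012 has 31 days -> back to February 29, 2012 -> 121 left
February 2012 has 29 days -> back to January 31, 2012 -> 92 left
January 2012 has 31 days -> back to December 31, 2011 -> 61 left
December 2011 has 31 days -> back to November 30, 2011 -> 30 left
November 2011 has 30 days -> back to October 31, 2011 -> 0 left
October 2011: 31 - 0 = 31 -> lands on October 31

Result: 2011-10-31


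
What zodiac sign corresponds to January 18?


Date: January 18
Conventional tropical zodiac dates: Capricorn from December 22 onward; Aquarius starts January 20
January 18 falls within the Capricorn range

Capricorn


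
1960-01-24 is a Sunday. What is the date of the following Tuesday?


Current: Sunday
Target: Tuesday
Days ahead: 2

Next Tuesday: 1960-01-26


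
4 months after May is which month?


May is month 5
5 + 4 = 9

September


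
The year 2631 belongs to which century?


Century = (year - 1) // 100 + 1
= (2631 - 1) // 100 + 1
= 2630 // 100 + 1
= 26 + 1

27th century


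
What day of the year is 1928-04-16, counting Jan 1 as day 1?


Date: April 16, 1928
Days in months 1 through 3: 91
Plus 16 days in April

Day of year: 107


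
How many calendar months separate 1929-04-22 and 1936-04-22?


From April 1929 to April 1936
7 years * 12 = 84 months = 84

84 months


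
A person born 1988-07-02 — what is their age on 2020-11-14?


Birth: 1988-07-02
Reference: 2020-11-14
Year difference: 2020 - 1988 = 32

32 years old


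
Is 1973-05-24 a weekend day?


Anchor: Jan 1, 1973. With p = 1973 - 1 = 1972: (p + p//4 - p//100 + p//400) mod 7 = (1972 + 493 - 19 + 4) mod 7 = 2450 mod 7 = 0 -> Monday (Mon=0 ... Sun=6)
Day of year: 144; offset = 143
Weekday index = (0 + 143) mod 7 = 3 -> Thursday
Weekend days: Saturday, Sunday

No


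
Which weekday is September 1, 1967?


Target: September 1, 1967
Anchor: Jan 1, 1967. With p = 1967 - 1 = 1966: (p + p//4 - p//100 + p//400) mod 7 = (1966 + 491 - 19 + 4) mod 7 = 2442 mod 7 = 6 -> Sunday (Mon=0 ... Sun=6)
Days before September (Jan-Aug): 243 days
Weekday index = (6 + 243) mod 7 = 4

Friday


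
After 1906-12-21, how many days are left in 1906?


Day of year: 355 of 365
Remaining = 365 - 355

10 days


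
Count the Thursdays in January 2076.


January 2076 has 31 days
Anchor: Jan 1, 2076. With p = 2076 - 1 = 2075: (p + p//4 - p//100 + p//400) mod 7 = (2075 + 518 - 20 + 5) mod 7 = 2578 mod 7 = 2 -> Wednesday (Mon=0 ... Sun=6)
January 1 is the anchor itself -> Wednesday
First Thursday is January 2
Thursdays: 2, 9, 16, 23, 30

5 Thursdays


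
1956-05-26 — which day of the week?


Date: May 26, 1956
Anchor: Jan 1, 1956. With p = 1956 - 1 = 1955: (p + p//4 - p//100 + p//400) mod 7 = (1955 + 488 - 19 + 4) mod 7 = 2428 mod 7 = 6 -> Sunday (Mon=0 ... Sun=6)
Days before May (Jan-Apr): 121; offset = 121 + 26 - 1 = 146
Weekday index = (6 + 146) mod 7 = 5

Day of the week: Saturday


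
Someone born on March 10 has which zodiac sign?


Date: March 10
Conventional tropical zodiac dates: Pisces from February 19 onward; Aries starts March 21
March 10 falls within the Pisces range

Pisces


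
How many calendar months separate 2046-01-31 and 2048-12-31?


From January 2046 to December 2048
2 years * 12 = 24 months, plus 11 months = 35

35 months


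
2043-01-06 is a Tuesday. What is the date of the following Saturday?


Current: Tuesday
Target: Saturday
Days ahead: 4

Next Saturday: 2043-01-10


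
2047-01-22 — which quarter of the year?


Month: January (month 1)
Q1: Jan-Mar, Q2: Apr-Jun, Q3: Jul-Sep, Q4: Oct-Dec

Q1


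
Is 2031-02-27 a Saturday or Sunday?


Anchor: Jan 1, 2031. With p = 2031 - 1 = 2030: (p + p//4 - p//100 + p//400) mod 7 = (2030 + 507 - 20 + 5) mod 7 = 2522 mod 7 = 2 -> Wednesday (Mon=0 ... Sun=6)
Day of year: 58; offset = 57
Weekday index = (2 + 57) mod 7 = 3 -> Thursday
Weekend days: Saturday, Sunday

No


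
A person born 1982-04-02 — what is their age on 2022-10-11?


Birth: 1982-04-02
Reference: 2022-10-11
Year difference: 2022 - 1982 = 40

40 years old


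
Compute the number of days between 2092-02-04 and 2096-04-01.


From 2092-02-04 to 2096-04-01
2092-02-04: days before February = 31; day of year = 31 + 4 = 35
2096-04-01: days before April = 31 + 29 + 31 = 91 (2096 is a leap year); day of year = 91 + 1 = 92
Rest of 2092: 366 - 35 = 331
Full years 2093 (365), 2094 (365), 2095 (365): 1095
Total = 331 + 1095 + 92 = 1518

1518 days


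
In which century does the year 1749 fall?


Century = (year - 1) // 100 + 1
= (1749 - 1) // 100 + 1
= 1748 // 100 + 1
= 17 + 1

18th century


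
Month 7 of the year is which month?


Month 7 of 12

July


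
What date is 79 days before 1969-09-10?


Start: 1969-09-10, subtract 79 days
Back 10 days from September 10 reaches August 31, 1969 -> 69 left
August 1969 has 31 days -> back to July 31, 1969 -> 38 left
July 1969 has 31 days -> back to June 30, 1969 -> 7 left
June 1969: 30 - 7 = 23 -> lands on June 23

Result: 1969-06-23


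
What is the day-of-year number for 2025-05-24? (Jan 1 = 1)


Date: May 24, 2025
Days in months 1 through 4: 120
Plus 24 days in May

Day of year: 144


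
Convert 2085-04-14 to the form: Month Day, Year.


ISO 2085-04-14 parses as year=2085, month=04, day=14
Month 4 -> April

April 14, 2085


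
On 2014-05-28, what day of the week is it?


Date: May 28, 2014
Anchor: Jan 1, 2014. With p = 2014 - 1 = 2013: (p + p//4 - p//100 + p//400) mod 7 = (2013 + 503 - 20 + 5) mod 7 = 2501 mod 7 = 2 -> Wednesday (Mon=0 ... Sun=6)
Days before May (Jan-Apr): 120; offset = 120 + 28 - 1 = 147
Weekday index = (2 + 147) mod 7 = 2

Day of the week: Wednesday


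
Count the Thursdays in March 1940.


March 1940 has 31 days
Anchor: Jan 1, 1940. With p = 1940 - 1 = 1939: (p + p//4 - p//100 + p//400) mod 7 = (1939 + 484 - 19 + 4) mod 7 = 2408 mod 7 = 0 -> Monday (Mon=0 ... Sun=6)
Days before March (Jan-Feb): 60; March 1 index = (0 + 60) mod 7 = 4 -> Friday
First Thursday is March 7
Thursdays: 7, 14, 21, 28

4 Thursdays


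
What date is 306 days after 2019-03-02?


Start: 2019-03-02, add 306 days
March 2019 has 31 days: 31 - 2 = 29 days to March 31 -> 277 left
April 2019 has 30 days -> 247 left
May 2019 has 31 days -> 216 left
June 2019 has 30 days -> 186 left
July 2019 has 31 days -> 155 left
August 2019 has 31 days -> 124 left
September 2019 has 30 days -> 94 left
October 2019 has 31 days -> 63 left
November 2019 has 30 days -> 33 left
December 2019 has 31 days -> 2 left
January 2020: 2 <= 31 -> lands on January 2

Result: 2020-01-02


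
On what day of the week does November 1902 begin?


Target: November 1, 1902
Anchor: Jan 1, 1902. With p = 1902 - 1 = 1901: (p + p//4 - p//100 + p//400) mod 7 = (1901 + 475 - 19 + 4) mod 7 = 2361 mod 7 = 2 -> Wednesday (Mon=0 ... Sun=6)
Days before November (Jan-Oct): 304 days
Weekday index = (2 + 304) mod 7 = 5

Saturday


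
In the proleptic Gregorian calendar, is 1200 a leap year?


Gregorian leap year rule: divisible by 4, but not by 100, unless also by 400.
1200 is divisible by 400 -> leap year

Yes


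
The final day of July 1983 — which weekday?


July 1983 has 31 days
Anchor: Jan 1, 1983. With p = 1983 - 1 = 1982: (p + p//4 - p//100 + p//400) mod 7 = (1982 + 495 - 19 + 4) mod 7 = 2462 mod 7 = 5 -> Saturday (Mon=0 ... Sun=6)
Days before July (Jan-Jun): 181; July 1 index = (5 + 181) mod 7 = 4 -> Friday
Last day offset: 31 - 1 = 30 days
Weekday index = (4 + 30) mod 7 = 6

Sunday, July 31


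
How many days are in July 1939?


July 1939

31 days


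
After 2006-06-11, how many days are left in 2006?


Day of year: 162 of 365
Remaining = 365 - 162

203 days


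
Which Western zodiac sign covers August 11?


Date: August 11
Conventional tropical zodiac dates: Leo from July 23 onward; Virgo starts August 23
August 11 falls within the Leo range

Leo


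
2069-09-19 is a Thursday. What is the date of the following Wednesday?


Current: Thursday
Target: Wednesday
Days ahead: 6

Next Wednesday: 2069-09-25


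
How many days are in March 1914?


March 1914

31 days


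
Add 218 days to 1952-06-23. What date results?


Start: 1952-06-23, add 218 days
June 1952 has 30 days: 30 - 23 = 7 days to June 30 -> 211 left
July 1952 has 31 days -> 180 left
August 1952 has 31 days -> 149 left
September 1952 has 30 days -> 119 left
October 1952 has 31 days -> 88 left
November 1952 has 30 days -> 58 left
December 1952 has 31 days -> 27 left
January 1953: 27 <= 31 -> lands on January 27

Result: 1953-01-27


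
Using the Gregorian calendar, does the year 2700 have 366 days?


Gregorian leap year rule: divisible by 4, but not by 100, unless also by 400.
2700 is divisible by 100 but not 400 -> not a leap year

No


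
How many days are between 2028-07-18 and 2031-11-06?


From 2028-07-18 to 2031-11-06
2028-07-18: days before July = 31 + 29 + 31 + 30 + 31 + 30 = 182 (2028 is a leap year); day of year = 182 + 18 = 200
2031-11-06: days before November = 31 + 28 + 31 + 30 + 31 + 30 + 31 + 31 + 30 + 31 = 304 (2031 is not a leap year); day of year = 304 + 6 = 310
Rest of 2028: 366 - 200 = 166
Full years 2029 (365), 2030 (365): 730
Total = 166 + 730 + 310 = 1206

1206 days


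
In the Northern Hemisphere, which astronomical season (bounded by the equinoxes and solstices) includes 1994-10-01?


Date: October 1
Astronomical Autumn (approx.; exact equinox/solstice day varies by year): September 22 to December 20
October 1 falls within the Autumn window

Autumn
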